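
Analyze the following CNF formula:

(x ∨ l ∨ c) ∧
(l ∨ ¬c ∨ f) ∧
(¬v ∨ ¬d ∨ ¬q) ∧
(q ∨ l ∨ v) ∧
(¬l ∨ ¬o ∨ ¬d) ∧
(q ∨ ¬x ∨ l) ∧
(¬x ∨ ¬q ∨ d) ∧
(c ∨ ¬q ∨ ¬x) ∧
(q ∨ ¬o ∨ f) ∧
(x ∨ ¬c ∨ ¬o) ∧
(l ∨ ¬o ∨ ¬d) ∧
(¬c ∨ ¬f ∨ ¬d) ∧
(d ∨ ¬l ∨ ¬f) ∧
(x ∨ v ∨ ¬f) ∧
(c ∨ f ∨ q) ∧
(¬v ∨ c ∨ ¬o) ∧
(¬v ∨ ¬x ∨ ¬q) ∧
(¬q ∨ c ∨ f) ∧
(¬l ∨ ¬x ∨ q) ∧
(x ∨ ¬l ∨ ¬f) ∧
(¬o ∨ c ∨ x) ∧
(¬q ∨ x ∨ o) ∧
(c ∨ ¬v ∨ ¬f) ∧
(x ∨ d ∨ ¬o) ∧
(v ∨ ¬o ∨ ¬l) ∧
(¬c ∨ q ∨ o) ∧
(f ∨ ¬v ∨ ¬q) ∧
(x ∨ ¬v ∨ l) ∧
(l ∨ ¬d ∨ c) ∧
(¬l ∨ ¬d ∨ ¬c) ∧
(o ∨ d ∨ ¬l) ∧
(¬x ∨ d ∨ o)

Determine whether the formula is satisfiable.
No

No, the formula is not satisfiable.

No assignment of truth values to the variables can make all 32 clauses true simultaneously.

The formula is UNSAT (unsatisfiable).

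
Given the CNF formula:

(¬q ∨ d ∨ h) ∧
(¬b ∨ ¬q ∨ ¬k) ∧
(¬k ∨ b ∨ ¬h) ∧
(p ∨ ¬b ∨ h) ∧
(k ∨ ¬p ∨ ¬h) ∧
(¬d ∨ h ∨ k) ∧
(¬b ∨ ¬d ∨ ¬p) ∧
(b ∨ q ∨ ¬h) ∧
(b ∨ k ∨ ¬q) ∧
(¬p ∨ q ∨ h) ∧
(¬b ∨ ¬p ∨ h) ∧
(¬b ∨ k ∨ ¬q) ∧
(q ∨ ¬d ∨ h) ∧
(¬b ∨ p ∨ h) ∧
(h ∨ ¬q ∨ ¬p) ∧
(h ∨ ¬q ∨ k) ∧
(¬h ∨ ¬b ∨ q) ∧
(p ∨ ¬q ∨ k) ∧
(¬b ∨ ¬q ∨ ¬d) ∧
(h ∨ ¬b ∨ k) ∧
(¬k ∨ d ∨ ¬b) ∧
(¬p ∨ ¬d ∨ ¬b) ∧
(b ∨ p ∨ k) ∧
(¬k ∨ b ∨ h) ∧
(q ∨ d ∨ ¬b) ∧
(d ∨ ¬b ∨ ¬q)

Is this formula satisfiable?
No

No, the formula is not satisfiable.

No assignment of truth values to the variables can make all 26 clauses true simultaneously.

The formula is UNSAT (unsatisfiable).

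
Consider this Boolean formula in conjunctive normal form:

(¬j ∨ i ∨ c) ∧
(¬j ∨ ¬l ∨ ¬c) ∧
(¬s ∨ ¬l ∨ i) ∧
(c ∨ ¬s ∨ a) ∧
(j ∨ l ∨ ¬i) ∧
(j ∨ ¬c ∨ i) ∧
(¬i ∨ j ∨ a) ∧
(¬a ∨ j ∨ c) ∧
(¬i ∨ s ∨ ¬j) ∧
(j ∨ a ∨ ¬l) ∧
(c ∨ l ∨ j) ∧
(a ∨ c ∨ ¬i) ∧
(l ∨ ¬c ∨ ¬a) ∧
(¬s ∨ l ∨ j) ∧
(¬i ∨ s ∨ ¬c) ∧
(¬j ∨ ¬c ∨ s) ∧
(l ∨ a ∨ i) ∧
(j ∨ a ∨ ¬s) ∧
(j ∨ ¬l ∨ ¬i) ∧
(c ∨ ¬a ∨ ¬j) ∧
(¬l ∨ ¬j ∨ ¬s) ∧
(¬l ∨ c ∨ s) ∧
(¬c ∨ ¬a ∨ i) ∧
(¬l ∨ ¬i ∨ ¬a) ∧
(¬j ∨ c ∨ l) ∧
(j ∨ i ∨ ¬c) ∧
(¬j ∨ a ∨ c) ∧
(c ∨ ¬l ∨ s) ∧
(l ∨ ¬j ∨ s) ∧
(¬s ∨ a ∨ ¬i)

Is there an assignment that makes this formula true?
No

No, the formula is not satisfiable.

No assignment of truth values to the variables can make all 30 clauses true simultaneously.

The formula is UNSAT (unsatisfiable).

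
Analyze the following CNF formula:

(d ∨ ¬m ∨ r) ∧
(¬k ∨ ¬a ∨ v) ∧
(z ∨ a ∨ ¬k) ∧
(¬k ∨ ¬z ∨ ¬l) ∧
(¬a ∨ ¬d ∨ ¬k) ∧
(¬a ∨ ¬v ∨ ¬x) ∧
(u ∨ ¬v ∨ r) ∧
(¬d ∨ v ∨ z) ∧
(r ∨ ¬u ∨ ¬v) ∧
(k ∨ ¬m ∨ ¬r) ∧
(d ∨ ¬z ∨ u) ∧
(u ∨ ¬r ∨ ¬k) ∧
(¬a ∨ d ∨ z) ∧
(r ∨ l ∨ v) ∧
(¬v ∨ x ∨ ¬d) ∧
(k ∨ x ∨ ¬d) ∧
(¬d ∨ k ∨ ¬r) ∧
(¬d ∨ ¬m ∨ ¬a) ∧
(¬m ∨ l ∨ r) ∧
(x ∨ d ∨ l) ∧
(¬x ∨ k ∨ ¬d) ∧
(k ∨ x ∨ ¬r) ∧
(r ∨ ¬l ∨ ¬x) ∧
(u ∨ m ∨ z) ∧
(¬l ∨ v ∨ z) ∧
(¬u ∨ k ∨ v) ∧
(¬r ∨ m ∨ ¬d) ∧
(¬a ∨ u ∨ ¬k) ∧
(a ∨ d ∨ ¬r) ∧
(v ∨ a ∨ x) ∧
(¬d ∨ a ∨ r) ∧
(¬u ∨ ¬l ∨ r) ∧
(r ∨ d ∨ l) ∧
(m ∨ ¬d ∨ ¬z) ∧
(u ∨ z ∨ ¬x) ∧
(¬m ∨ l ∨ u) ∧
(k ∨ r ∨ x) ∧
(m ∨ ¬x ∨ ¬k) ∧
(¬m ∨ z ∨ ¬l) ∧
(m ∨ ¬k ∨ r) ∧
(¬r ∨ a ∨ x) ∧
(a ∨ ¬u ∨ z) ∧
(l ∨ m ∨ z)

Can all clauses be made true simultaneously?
Yes

Yes, the formula is satisfiable.

One satisfying assignment is: l=False, u=True, r=True, k=True, m=True, v=False, z=True, x=True, d=True, a=False

Verification: With this assignment, all 43 clauses evaluate to true.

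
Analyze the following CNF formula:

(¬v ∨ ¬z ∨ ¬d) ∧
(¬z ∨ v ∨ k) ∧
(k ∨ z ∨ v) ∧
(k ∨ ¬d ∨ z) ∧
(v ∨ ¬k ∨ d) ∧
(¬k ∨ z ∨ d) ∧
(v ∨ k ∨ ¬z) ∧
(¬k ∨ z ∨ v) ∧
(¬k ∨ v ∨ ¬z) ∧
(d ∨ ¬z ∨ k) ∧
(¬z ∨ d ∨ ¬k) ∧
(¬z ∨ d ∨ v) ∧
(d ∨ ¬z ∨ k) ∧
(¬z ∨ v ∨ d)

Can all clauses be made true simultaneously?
Yes

Yes, the formula is satisfiable.

One satisfying assignment is: z=False, v=True, k=False, d=False

Verification: With this assignment, all 14 clauses evaluate to true.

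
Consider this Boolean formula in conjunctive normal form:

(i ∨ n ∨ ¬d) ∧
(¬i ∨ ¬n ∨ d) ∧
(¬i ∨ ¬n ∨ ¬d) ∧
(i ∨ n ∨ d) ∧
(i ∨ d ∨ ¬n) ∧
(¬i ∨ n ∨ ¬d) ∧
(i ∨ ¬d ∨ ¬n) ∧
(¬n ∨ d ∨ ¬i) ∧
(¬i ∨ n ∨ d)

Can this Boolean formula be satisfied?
No

No, the formula is not satisfiable.

No assignment of truth values to the variables can make all 9 clauses true simultaneously.

The formula is UNSAT (unsatisfiable).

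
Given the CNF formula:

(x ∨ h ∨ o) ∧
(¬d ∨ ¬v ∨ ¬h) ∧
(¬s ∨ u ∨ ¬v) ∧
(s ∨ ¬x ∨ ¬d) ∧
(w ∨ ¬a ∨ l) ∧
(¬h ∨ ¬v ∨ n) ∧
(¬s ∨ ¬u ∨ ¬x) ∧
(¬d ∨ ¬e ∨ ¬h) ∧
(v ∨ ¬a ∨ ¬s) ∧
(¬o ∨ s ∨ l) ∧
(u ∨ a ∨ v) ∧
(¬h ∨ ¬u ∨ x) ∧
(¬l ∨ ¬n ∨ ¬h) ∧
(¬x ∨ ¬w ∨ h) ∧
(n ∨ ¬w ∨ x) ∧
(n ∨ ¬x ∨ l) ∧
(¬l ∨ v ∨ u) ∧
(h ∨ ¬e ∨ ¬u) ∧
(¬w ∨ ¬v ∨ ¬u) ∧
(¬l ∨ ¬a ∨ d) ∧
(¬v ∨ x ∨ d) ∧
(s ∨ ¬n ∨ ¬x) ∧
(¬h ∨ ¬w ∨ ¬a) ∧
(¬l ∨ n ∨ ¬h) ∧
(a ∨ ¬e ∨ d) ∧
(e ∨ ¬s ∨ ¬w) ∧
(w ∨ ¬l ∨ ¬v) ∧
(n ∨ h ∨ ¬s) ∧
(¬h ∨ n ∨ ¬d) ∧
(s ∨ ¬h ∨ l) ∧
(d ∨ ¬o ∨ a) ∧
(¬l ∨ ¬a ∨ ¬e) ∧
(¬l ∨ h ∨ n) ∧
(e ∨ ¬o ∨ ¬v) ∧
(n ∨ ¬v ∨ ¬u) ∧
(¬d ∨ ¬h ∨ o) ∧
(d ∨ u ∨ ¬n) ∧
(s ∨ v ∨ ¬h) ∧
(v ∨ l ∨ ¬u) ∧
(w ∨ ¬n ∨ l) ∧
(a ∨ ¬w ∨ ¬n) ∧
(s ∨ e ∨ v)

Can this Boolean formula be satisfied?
Yes

Yes, the formula is satisfiable.

One satisfying assignment is: n=True, u=True, x=False, d=True, e=False, v=False, a=False, s=True, l=True, h=False, w=False, o=True

Verification: With this assignment, all 42 clauses evaluate to true.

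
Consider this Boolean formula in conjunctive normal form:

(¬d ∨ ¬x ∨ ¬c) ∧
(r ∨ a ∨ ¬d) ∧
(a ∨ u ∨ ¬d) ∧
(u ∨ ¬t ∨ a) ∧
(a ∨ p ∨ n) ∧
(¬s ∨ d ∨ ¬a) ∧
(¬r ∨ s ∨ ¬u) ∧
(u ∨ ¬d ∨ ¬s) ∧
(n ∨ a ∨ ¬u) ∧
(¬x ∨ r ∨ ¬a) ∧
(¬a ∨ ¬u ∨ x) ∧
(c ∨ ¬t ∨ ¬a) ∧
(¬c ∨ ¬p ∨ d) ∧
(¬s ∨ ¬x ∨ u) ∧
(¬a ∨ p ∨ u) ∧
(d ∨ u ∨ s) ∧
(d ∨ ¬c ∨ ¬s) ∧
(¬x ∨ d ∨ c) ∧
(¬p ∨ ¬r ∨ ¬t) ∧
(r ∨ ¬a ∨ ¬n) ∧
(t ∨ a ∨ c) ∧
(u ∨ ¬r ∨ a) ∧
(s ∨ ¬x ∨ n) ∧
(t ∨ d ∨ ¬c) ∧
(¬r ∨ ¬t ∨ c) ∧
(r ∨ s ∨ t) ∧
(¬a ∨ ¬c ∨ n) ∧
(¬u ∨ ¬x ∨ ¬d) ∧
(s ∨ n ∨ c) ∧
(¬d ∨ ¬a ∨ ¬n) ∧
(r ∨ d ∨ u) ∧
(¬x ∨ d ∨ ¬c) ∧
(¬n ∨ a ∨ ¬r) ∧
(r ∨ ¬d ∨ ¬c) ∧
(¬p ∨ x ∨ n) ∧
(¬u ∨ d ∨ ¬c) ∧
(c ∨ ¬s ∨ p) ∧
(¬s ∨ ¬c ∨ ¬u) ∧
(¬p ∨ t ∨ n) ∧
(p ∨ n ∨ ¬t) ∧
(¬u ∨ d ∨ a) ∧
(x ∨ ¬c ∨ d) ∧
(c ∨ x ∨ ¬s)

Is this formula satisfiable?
No

No, the formula is not satisfiable.

No assignment of truth values to the variables can make all 43 clauses true simultaneously.

The formula is UNSAT (unsatisfiable).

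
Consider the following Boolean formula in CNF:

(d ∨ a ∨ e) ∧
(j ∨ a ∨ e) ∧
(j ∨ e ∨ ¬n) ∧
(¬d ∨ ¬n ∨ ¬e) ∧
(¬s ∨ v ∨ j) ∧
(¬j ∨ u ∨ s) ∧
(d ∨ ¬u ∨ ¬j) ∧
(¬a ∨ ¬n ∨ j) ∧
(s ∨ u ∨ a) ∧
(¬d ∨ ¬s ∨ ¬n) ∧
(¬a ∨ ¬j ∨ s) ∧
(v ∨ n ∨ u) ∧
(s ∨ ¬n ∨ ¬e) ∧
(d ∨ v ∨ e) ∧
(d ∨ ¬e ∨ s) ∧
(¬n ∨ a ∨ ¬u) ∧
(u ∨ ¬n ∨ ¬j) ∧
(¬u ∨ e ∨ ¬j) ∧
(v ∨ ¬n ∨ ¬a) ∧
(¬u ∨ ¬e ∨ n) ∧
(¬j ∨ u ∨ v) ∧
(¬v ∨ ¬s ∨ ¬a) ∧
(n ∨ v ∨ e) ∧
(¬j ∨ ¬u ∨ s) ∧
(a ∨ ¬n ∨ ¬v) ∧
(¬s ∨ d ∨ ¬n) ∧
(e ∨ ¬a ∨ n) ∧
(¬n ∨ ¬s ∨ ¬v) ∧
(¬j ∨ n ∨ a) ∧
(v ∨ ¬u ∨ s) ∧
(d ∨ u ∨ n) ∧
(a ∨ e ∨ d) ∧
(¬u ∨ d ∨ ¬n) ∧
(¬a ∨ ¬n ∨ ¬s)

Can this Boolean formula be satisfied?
Yes

Yes, the formula is satisfiable.

One satisfying assignment is: d=True, a=True, u=False, n=False, e=True, v=True, j=False, s=False

Verification: With this assignment, all 34 clauses evaluate to true.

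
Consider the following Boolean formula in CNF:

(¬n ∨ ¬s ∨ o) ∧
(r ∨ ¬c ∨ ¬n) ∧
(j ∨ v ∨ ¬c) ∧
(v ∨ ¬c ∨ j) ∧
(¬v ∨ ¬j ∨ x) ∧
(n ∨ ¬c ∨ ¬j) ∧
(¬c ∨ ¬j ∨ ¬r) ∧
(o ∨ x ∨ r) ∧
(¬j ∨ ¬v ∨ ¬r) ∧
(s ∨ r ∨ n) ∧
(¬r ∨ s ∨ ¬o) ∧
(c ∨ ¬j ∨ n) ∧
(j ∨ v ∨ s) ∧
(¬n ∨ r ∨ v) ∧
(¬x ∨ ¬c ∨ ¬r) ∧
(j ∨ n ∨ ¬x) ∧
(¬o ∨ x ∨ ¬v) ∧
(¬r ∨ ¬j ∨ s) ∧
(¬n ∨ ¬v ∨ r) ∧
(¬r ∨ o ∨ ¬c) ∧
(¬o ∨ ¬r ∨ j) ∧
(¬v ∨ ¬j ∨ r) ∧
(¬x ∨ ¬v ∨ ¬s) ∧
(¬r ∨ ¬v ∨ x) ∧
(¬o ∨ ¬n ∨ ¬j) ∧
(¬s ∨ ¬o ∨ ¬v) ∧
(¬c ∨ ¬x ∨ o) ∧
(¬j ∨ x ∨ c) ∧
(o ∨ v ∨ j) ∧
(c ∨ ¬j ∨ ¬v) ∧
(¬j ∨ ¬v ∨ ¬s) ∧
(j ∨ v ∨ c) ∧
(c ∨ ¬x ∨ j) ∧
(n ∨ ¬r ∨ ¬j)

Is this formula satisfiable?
No

No, the formula is not satisfiable.

No assignment of truth values to the variables can make all 34 clauses true simultaneously.

The formula is UNSAT (unsatisfiable).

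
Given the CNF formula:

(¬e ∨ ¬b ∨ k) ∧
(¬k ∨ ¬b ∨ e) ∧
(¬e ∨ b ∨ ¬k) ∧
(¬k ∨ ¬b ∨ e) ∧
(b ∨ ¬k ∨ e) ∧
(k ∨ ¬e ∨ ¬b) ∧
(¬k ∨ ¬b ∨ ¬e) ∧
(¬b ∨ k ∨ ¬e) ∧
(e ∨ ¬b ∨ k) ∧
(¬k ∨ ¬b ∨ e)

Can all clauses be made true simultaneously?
Yes

Yes, the formula is satisfiable.

One satisfying assignment is: b=False, k=False, e=False

Verification: With this assignment, all 10 clauses evaluate to true.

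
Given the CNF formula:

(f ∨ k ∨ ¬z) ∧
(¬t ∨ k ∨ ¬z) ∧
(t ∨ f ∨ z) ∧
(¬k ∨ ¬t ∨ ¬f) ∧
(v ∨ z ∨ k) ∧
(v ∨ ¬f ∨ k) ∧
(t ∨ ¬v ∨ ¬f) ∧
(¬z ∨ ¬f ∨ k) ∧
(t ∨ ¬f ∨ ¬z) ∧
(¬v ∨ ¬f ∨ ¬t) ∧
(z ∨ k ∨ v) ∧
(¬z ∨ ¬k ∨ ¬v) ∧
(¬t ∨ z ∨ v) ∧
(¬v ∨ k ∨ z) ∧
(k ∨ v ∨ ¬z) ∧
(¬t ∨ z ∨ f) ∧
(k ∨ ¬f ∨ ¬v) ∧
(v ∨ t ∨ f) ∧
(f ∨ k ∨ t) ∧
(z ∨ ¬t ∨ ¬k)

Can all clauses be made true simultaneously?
Yes

Yes, the formula is satisfiable.

One satisfying assignment is: z=False, f=True, t=False, v=False, k=True

Verification: With this assignment, all 20 clauses evaluate to true.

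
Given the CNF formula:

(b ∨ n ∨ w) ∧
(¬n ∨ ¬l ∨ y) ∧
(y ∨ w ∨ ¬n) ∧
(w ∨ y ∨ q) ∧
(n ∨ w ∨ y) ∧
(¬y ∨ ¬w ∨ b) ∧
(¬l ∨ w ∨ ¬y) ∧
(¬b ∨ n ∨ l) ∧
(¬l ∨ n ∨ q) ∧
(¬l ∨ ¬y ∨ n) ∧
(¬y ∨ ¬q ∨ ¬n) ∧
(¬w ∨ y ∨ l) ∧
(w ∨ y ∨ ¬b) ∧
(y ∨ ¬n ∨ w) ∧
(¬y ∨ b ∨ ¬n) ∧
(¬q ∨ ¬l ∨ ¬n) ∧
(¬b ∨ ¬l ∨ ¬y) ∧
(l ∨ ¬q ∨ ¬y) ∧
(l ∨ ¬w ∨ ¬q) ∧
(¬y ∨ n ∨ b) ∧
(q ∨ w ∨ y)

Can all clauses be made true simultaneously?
Yes

Yes, the formula is satisfiable.

One satisfying assignment is: n=True, q=False, w=False, l=False, y=True, b=True

Verification: With this assignment, all 21 clauses evaluate to true.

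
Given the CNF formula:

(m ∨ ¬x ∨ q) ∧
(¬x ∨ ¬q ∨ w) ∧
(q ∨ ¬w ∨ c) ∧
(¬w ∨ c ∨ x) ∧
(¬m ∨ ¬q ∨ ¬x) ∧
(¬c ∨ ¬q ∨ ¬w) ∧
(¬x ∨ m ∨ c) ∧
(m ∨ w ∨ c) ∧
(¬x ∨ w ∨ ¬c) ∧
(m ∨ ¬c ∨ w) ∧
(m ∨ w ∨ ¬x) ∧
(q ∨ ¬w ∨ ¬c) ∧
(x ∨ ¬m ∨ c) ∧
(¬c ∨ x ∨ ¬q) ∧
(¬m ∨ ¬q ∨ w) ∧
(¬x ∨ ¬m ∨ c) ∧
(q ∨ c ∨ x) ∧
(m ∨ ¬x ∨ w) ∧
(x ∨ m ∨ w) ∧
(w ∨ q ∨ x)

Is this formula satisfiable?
No

No, the formula is not satisfiable.

No assignment of truth values to the variables can make all 20 clauses true simultaneously.

The formula is UNSAT (unsatisfiable).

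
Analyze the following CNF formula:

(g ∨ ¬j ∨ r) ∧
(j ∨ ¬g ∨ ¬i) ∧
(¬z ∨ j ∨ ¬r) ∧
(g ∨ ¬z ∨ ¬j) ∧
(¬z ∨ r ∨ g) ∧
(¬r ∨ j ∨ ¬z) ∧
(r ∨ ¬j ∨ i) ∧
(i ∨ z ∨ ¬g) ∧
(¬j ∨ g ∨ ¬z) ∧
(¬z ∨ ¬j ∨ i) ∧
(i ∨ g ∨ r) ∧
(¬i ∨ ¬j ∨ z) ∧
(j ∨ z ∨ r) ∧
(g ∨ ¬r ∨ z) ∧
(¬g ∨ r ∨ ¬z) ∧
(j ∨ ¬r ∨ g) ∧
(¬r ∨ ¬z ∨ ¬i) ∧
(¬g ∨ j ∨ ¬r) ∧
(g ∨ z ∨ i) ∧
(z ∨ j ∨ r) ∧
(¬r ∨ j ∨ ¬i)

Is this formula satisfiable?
No

No, the formula is not satisfiable.

No assignment of truth values to the variables can make all 21 clauses true simultaneously.

The formula is UNSAT (unsatisfiable).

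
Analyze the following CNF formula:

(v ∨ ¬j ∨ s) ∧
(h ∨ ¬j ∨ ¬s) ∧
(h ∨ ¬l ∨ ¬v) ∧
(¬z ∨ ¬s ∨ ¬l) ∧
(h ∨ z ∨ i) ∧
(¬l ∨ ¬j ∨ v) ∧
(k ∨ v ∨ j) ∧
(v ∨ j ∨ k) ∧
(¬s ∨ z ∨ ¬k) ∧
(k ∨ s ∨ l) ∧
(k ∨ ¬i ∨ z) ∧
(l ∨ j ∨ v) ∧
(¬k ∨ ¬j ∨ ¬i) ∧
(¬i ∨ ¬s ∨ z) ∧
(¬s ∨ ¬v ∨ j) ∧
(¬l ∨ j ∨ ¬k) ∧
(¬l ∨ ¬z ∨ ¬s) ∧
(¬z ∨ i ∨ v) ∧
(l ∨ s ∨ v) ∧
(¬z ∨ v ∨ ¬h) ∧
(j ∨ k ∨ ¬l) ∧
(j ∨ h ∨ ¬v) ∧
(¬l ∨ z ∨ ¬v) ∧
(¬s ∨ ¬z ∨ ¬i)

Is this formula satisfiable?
Yes

Yes, the formula is satisfiable.

One satisfying assignment is: h=True, l=False, i=False, v=False, s=True, k=False, z=False, j=True

Verification: With this assignment, all 24 clauses evaluate to true.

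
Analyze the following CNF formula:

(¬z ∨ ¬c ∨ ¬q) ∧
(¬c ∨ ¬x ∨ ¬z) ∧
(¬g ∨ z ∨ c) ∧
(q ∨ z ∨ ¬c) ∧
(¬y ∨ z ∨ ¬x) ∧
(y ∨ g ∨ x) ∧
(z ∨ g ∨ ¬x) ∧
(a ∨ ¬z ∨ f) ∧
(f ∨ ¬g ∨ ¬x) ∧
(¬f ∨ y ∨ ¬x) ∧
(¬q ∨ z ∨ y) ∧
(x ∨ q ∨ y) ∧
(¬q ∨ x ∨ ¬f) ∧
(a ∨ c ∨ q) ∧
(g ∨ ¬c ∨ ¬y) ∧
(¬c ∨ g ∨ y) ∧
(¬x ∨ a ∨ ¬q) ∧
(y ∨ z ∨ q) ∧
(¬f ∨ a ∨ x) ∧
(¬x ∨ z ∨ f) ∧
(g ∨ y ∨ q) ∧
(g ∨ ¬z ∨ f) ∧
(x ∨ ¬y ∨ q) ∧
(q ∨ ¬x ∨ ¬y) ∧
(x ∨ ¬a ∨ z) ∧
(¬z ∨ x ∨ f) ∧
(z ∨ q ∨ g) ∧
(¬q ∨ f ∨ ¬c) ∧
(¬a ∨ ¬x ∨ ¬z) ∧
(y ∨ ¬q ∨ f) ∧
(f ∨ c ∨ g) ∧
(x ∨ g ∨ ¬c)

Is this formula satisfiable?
No

No, the formula is not satisfiable.

No assignment of truth values to the variables can make all 32 clauses true simultaneously.

The formula is UNSAT (unsatisfiable).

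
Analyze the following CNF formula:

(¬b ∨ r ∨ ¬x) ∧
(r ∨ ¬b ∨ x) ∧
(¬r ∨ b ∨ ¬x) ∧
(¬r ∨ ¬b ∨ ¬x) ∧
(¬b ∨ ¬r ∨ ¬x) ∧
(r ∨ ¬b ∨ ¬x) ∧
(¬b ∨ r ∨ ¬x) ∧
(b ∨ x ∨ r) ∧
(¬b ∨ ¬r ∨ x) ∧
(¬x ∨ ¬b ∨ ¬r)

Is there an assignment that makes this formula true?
Yes

Yes, the formula is satisfiable.

One satisfying assignment is: r=True, b=False, x=False

Verification: With this assignment, all 10 clauses evaluate to true.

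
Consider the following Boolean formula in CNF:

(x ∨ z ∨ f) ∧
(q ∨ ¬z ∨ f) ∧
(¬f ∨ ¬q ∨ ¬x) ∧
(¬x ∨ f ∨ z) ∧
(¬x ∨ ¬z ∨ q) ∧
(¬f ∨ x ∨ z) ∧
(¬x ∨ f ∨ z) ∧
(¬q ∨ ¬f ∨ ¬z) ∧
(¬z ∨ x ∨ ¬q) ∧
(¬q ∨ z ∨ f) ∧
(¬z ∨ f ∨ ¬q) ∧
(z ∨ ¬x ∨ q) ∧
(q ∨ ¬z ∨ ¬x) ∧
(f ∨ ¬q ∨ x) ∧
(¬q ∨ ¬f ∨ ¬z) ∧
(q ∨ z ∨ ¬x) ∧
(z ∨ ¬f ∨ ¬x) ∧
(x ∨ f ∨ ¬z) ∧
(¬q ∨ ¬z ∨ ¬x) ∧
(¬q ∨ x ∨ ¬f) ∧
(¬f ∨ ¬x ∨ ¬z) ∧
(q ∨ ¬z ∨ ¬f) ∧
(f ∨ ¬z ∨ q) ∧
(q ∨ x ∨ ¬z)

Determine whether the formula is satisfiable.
No

No, the formula is not satisfiable.

No assignment of truth values to the variables can make all 24 clauses true simultaneously.

The formula is UNSAT (unsatisfiable).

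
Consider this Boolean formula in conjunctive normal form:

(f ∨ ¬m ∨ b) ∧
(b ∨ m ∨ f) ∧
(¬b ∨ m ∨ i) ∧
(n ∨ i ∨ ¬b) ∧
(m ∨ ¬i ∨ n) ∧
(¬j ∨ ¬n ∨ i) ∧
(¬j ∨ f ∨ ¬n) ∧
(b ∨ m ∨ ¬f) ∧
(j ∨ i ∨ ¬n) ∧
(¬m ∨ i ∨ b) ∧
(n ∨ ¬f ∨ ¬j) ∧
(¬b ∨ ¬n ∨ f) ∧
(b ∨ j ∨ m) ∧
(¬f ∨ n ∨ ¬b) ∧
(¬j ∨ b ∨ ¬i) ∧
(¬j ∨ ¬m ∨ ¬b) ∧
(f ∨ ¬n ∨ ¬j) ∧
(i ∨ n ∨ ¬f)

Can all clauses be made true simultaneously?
Yes

Yes, the formula is satisfiable.

One satisfying assignment is: i=True, b=False, n=False, f=True, j=False, m=True

Verification: With this assignment, all 18 clauses evaluate to true.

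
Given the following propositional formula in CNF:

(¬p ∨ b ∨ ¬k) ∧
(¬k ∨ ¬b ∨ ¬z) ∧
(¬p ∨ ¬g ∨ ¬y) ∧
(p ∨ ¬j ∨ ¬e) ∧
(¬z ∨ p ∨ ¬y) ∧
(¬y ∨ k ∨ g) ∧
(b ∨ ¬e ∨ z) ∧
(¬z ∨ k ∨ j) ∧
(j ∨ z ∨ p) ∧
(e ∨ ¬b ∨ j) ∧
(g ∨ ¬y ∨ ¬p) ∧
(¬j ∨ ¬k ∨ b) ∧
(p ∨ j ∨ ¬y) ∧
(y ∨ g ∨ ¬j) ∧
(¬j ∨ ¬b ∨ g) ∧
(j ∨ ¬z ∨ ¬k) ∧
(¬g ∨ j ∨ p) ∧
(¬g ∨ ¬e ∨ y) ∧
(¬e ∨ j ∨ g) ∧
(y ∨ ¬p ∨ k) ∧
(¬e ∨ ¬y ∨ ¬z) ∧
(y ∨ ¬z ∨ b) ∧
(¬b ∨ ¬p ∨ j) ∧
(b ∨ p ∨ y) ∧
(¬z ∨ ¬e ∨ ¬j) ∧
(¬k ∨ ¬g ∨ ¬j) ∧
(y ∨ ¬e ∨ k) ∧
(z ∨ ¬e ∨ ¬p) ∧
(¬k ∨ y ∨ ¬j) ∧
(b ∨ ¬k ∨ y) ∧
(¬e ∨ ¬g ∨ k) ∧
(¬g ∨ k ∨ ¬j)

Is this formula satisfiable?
No

No, the formula is not satisfiable.

No assignment of truth values to the variables can make all 32 clauses true simultaneously.

The formula is UNSAT (unsatisfiable).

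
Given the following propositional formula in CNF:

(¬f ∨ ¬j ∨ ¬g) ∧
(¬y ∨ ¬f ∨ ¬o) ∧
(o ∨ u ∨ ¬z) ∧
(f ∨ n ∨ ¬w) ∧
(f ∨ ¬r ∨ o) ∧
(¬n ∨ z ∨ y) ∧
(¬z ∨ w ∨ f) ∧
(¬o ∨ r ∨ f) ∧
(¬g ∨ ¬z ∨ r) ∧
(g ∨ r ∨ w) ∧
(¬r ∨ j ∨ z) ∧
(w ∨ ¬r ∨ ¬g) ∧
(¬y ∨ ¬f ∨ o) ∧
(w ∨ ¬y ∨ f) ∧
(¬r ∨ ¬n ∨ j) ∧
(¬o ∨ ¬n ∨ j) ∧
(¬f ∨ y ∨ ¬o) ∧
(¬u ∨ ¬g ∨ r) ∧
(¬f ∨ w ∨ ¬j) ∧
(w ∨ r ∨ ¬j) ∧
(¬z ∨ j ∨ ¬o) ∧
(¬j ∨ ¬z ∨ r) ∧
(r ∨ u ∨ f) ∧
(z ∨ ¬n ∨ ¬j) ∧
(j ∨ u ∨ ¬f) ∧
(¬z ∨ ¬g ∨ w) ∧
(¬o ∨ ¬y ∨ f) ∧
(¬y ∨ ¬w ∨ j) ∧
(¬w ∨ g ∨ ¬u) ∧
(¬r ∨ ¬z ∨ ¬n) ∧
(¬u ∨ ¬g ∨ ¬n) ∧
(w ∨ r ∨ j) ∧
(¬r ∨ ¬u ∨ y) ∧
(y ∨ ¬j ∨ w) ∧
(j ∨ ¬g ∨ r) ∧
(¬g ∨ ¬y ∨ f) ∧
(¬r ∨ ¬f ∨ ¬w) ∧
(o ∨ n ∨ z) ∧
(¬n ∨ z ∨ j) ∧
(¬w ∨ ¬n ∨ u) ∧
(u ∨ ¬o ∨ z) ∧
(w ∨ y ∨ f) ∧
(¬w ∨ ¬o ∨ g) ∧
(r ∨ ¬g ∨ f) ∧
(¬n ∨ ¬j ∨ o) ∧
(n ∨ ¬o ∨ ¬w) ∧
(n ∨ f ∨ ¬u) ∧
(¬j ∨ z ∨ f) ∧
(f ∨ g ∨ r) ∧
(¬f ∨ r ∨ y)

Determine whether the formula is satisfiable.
No

No, the formula is not satisfiable.

No assignment of truth values to the variables can make all 50 clauses true simultaneously.

The formula is UNSAT (unsatisfiable).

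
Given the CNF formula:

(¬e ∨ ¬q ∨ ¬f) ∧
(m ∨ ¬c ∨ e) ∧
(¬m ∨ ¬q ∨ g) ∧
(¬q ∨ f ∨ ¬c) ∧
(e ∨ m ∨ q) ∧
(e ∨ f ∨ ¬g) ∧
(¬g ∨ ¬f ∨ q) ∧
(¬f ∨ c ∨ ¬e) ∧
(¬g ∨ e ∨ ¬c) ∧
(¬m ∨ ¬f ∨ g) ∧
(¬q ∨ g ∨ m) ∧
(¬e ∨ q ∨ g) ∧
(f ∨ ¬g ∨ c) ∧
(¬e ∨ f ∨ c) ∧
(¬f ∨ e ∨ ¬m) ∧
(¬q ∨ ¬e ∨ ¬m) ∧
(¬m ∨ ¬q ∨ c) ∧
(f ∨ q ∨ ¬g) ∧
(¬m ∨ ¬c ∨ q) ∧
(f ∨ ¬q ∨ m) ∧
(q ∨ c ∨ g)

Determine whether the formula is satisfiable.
Yes

Yes, the formula is satisfiable.

One satisfying assignment is: q=True, c=False, e=False, g=True, m=False, f=True

Verification: With this assignment, all 21 clauses evaluate to true.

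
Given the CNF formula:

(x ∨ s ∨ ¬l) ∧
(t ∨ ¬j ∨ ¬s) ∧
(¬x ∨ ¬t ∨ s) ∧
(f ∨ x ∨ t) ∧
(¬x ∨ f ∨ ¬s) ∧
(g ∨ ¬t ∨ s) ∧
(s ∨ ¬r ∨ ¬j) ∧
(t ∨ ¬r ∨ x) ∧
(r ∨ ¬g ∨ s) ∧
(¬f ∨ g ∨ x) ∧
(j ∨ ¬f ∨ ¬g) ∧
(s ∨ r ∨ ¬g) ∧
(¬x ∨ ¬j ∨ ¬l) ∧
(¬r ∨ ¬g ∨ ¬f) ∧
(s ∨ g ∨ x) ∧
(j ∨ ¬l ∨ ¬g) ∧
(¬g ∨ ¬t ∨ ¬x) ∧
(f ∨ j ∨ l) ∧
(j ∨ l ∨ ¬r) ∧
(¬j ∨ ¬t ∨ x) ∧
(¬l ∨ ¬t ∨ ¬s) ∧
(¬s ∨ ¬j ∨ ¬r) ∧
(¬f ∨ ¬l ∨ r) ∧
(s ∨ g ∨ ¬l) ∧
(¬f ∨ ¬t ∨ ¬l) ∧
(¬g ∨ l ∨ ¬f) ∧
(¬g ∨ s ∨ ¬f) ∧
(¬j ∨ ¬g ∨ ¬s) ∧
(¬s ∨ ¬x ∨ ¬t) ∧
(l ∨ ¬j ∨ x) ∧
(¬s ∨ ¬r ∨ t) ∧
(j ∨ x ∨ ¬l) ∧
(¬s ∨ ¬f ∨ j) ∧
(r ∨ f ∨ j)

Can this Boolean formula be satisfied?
Yes

Yes, the formula is satisfiable.

One satisfying assignment is: j=True, r=False, t=False, s=False, g=False, x=True, l=False, f=False

Verification: With this assignment, all 34 clauses evaluate to true.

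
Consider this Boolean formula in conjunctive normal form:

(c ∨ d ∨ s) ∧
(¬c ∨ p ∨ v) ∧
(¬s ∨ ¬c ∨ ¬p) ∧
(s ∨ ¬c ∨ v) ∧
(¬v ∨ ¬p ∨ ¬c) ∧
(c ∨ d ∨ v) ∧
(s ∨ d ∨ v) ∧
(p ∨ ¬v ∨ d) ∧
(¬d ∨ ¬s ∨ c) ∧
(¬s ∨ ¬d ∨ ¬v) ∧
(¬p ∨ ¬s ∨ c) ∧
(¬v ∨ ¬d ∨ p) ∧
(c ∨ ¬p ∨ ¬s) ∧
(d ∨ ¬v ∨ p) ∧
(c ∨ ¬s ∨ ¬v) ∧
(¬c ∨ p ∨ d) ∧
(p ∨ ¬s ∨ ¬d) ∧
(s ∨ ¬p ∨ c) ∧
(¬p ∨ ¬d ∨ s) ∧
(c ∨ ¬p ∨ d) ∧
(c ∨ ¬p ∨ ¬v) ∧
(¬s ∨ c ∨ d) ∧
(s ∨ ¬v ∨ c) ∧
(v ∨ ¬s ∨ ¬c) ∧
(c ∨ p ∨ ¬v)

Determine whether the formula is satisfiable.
Yes

Yes, the formula is satisfiable.

One satisfying assignment is: d=True, p=False, c=False, s=False, v=False

Verification: With this assignment, all 25 clauses evaluate to true.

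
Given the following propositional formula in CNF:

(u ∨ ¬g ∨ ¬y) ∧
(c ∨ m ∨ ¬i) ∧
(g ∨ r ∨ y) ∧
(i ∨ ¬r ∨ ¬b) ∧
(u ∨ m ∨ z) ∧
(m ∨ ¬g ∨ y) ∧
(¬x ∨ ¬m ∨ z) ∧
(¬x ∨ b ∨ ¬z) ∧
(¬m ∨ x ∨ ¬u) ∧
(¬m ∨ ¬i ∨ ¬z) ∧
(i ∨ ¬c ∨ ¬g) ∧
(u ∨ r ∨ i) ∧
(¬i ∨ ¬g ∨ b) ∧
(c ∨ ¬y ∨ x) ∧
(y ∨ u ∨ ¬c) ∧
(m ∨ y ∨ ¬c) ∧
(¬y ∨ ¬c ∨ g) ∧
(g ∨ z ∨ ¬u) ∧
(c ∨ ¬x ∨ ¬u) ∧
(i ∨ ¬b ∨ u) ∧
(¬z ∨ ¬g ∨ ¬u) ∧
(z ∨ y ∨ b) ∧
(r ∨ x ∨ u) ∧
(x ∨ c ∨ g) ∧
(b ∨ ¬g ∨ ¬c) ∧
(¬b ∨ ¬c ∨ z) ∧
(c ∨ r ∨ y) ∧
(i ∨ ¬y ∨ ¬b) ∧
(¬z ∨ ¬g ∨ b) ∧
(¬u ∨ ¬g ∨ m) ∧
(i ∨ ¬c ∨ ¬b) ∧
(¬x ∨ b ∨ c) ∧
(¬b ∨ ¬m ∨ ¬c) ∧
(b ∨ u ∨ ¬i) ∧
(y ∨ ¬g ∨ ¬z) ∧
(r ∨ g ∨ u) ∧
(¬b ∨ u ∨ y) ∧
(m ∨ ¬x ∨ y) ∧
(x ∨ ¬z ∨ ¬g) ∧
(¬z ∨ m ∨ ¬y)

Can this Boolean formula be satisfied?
No

No, the formula is not satisfiable.

No assignment of truth values to the variables can make all 40 clauses true simultaneously.

The formula is UNSAT (unsatisfiable).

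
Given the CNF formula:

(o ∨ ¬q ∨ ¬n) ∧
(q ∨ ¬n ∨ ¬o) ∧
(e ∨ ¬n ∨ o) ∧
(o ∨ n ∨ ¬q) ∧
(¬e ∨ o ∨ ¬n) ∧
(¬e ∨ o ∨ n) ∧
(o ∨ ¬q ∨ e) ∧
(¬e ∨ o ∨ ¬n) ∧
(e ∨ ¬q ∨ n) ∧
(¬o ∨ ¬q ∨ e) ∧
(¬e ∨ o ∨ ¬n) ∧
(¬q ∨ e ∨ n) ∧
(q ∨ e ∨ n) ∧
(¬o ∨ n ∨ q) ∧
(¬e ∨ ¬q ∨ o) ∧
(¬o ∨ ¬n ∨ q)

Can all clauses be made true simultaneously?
Yes

Yes, the formula is satisfiable.

One satisfying assignment is: o=True, e=True, n=False, q=True

Verification: With this assignment, all 16 clauses evaluate to true.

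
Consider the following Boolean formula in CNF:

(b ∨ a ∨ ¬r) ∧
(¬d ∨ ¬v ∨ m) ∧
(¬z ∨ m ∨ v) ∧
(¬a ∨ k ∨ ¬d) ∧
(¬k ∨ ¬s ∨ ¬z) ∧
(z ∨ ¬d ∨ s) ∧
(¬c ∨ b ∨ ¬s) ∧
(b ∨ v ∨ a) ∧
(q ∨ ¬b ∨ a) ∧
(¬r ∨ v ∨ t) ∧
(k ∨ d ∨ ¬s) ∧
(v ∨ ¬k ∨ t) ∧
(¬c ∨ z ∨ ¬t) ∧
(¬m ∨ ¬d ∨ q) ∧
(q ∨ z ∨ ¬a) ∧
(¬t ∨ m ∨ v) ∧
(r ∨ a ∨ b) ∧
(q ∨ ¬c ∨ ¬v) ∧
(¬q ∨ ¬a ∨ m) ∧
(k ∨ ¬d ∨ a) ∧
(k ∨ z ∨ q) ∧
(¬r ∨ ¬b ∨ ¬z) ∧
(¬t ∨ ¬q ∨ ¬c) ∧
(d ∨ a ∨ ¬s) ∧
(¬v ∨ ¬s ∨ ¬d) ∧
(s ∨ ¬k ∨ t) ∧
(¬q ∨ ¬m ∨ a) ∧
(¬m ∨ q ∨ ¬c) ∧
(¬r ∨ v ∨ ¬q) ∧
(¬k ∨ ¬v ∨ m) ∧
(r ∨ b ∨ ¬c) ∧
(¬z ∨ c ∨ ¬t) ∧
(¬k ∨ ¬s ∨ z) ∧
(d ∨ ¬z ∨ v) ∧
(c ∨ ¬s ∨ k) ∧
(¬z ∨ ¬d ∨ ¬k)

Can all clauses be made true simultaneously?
Yes

Yes, the formula is satisfiable.

One satisfying assignment is: b=False, r=False, q=False, m=False, k=False, v=True, c=False, s=False, a=True, d=False, z=True, t=False

Verification: With this assignment, all 36 clauses evaluate to true.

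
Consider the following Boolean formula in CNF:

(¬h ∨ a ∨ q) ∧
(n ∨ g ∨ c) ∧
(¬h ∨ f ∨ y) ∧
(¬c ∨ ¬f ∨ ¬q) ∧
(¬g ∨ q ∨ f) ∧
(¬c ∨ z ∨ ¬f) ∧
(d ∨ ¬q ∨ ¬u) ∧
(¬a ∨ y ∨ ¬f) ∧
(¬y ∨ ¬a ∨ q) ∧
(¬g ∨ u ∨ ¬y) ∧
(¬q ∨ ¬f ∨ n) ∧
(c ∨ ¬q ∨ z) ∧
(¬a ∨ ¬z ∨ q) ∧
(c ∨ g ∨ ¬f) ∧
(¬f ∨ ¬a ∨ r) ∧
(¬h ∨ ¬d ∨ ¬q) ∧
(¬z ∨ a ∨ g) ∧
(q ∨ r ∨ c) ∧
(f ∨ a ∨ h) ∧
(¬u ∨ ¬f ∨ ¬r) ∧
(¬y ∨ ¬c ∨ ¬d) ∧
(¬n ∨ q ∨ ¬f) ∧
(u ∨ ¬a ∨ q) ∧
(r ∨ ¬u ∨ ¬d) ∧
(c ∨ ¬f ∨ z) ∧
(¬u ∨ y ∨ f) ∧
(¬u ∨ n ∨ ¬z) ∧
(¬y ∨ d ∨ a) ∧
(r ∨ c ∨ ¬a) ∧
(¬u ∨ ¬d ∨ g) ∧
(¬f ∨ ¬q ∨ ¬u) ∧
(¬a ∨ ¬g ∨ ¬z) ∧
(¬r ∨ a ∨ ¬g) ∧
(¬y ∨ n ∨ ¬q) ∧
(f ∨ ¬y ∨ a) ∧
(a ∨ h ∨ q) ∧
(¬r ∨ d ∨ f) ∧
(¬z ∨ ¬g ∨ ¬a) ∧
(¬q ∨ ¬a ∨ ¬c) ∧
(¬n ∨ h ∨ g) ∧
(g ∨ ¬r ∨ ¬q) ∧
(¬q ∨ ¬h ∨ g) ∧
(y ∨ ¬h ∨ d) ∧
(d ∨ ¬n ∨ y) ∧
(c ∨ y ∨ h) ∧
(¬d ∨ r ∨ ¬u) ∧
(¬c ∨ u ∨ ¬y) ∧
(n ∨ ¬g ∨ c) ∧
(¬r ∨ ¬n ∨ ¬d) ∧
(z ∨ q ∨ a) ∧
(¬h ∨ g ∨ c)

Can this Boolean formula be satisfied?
No

No, the formula is not satisfiable.

No assignment of truth values to the variables can make all 51 clauses true simultaneously.

The formula is UNSAT (unsatisfiable).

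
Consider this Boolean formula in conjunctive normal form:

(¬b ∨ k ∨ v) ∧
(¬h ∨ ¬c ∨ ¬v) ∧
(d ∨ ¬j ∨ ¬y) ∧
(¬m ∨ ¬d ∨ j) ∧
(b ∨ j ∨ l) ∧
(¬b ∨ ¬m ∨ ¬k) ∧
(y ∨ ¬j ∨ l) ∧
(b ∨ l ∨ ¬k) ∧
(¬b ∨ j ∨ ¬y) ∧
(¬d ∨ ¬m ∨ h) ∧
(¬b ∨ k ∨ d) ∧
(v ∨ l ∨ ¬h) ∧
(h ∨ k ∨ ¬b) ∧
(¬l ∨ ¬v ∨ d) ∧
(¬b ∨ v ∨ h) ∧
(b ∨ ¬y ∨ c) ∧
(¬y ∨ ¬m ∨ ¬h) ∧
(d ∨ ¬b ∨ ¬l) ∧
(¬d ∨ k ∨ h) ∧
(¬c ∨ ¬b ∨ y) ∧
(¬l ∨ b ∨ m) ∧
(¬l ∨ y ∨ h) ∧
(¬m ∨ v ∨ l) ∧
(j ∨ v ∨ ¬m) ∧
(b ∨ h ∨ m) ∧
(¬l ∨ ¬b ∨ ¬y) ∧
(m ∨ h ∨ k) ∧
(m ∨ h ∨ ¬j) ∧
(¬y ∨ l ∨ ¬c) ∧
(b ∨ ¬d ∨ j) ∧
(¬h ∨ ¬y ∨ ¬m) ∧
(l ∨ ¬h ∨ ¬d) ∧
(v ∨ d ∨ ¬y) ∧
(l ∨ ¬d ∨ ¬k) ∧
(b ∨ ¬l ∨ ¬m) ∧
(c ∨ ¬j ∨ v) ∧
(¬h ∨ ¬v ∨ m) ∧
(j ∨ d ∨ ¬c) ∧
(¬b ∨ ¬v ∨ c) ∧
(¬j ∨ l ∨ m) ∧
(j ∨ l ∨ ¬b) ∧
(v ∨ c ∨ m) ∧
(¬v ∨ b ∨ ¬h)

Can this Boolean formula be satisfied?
No

No, the formula is not satisfiable.

No assignment of truth values to the variables can make all 43 clauses true simultaneously.

The formula is UNSAT (unsatisfiable).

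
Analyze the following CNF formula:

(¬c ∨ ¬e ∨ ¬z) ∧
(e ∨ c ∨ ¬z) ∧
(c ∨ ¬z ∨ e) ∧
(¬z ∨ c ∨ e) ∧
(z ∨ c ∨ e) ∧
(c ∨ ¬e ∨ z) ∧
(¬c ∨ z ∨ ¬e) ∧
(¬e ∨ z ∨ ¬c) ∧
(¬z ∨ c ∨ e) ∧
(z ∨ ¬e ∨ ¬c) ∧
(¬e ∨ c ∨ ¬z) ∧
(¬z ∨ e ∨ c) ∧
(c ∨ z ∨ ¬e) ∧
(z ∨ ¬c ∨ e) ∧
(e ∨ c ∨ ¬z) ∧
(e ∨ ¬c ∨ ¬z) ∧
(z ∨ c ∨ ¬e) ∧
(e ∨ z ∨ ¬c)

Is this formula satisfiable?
No

No, the formula is not satisfiable.

No assignment of truth values to the variables can make all 18 clauses true simultaneously.

The formula is UNSAT (unsatisfiable).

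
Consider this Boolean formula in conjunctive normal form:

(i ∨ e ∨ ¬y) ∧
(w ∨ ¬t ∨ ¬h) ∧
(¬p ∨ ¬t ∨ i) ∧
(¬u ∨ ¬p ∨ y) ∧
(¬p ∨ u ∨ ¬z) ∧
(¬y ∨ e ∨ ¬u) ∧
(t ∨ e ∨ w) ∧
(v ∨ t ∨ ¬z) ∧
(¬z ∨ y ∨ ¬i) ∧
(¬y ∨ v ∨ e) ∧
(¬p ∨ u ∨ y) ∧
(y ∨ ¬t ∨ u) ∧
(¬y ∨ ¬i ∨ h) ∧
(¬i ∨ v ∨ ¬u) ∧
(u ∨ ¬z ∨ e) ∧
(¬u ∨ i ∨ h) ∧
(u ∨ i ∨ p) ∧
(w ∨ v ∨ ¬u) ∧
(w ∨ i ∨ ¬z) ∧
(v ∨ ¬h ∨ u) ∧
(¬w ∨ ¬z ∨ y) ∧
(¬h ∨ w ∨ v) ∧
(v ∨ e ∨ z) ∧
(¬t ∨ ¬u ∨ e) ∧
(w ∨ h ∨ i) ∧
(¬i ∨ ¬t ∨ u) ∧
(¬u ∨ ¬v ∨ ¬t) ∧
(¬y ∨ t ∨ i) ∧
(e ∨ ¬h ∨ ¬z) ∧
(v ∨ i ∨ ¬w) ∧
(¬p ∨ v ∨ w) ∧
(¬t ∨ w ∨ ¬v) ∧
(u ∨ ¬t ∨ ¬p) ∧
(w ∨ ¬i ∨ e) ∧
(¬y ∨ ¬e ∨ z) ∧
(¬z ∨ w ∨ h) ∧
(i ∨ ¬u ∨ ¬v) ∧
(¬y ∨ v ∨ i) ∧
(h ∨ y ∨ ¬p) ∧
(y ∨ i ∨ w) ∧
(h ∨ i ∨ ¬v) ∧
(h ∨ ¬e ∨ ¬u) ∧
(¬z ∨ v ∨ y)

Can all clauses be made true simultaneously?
Yes

Yes, the formula is satisfiable.

One satisfying assignment is: z=False, i=True, w=False, u=False, p=False, y=False, v=False, t=False, h=False, e=True

Verification: With this assignment, all 43 clauses evaluate to true.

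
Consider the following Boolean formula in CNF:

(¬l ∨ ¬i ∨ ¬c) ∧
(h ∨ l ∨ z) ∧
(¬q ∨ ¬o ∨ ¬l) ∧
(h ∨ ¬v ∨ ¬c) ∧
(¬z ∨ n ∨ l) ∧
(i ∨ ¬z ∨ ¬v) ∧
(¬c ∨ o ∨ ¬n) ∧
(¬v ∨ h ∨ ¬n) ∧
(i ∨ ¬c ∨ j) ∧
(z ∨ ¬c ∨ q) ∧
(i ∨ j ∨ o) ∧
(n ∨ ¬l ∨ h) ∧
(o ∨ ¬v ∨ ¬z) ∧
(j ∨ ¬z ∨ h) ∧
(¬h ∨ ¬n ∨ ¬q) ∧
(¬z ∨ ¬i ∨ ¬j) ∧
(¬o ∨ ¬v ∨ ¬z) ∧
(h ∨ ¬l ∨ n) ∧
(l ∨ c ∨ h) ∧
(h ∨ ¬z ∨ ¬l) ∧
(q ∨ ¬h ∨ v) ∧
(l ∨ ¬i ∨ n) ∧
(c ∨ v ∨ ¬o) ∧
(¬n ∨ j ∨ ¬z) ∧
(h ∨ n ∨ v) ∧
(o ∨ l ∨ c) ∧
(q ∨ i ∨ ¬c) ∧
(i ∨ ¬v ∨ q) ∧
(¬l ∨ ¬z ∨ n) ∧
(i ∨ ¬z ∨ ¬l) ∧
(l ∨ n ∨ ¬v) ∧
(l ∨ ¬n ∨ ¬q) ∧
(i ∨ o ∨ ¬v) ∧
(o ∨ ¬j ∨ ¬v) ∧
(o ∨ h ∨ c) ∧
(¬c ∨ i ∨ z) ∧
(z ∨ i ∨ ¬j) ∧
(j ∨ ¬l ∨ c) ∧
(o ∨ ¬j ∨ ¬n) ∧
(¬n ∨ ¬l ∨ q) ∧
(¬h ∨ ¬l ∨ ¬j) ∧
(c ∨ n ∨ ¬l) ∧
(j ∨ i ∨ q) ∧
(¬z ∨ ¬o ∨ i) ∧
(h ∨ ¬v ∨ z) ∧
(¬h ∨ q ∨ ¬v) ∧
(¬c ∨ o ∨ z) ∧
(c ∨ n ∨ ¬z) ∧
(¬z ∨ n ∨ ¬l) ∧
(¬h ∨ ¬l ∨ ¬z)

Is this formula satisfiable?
No

No, the formula is not satisfiable.

No assignment of truth values to the variables can make all 50 clauses true simultaneously.

The formula is UNSAT (unsatisfiable).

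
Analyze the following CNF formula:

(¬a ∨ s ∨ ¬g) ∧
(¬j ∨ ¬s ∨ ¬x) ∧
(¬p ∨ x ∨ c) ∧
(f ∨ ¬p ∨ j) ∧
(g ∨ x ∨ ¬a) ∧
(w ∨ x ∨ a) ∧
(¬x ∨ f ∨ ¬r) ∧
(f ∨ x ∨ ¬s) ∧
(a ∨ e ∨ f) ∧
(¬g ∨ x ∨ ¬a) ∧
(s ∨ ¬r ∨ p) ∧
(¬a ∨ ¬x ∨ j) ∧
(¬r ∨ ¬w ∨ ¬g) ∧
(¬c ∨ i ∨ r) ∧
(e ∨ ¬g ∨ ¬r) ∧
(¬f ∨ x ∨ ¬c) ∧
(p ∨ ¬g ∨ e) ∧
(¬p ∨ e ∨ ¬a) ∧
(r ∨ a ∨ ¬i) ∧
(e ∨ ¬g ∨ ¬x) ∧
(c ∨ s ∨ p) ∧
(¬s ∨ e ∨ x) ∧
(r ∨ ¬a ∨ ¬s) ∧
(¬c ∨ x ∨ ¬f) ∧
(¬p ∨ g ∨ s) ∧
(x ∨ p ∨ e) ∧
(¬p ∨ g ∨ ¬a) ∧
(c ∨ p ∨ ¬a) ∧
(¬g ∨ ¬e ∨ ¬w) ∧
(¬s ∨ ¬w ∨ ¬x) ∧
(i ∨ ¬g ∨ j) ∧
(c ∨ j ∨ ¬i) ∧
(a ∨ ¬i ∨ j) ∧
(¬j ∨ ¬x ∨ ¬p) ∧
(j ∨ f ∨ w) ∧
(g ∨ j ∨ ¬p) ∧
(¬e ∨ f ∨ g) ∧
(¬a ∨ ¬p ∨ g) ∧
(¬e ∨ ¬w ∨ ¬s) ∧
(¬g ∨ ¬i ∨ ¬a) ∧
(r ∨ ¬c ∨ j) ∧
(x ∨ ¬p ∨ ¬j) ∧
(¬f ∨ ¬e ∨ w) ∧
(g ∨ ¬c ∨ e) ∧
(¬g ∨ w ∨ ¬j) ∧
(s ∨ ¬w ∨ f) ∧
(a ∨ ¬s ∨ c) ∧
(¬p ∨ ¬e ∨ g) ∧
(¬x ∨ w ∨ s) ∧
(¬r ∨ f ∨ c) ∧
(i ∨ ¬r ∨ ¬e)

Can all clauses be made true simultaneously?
Yes

Yes, the formula is satisfiable.

One satisfying assignment is: c=True, i=True, x=True, f=True, p=False, e=True, a=True, r=False, s=False, g=False, j=True, w=True

Verification: With this assignment, all 51 clauses evaluate to true.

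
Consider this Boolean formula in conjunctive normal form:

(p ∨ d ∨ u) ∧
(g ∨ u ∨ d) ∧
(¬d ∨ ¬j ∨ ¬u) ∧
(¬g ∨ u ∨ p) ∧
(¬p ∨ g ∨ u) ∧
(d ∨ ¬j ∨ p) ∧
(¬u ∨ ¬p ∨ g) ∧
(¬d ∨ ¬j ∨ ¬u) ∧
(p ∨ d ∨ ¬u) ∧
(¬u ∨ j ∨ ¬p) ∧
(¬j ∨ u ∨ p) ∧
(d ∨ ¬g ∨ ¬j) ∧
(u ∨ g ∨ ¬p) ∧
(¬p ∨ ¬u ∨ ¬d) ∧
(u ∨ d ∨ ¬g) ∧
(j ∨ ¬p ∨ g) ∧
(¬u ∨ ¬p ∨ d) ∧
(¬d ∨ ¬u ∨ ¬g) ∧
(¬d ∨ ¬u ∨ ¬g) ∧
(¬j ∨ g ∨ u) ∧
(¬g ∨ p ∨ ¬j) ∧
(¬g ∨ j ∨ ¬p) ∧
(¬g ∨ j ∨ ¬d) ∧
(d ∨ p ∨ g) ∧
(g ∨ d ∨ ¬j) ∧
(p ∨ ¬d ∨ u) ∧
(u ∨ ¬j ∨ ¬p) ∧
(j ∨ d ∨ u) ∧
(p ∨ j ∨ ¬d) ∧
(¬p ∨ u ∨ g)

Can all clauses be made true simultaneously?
No

No, the formula is not satisfiable.

No assignment of truth values to the variables can make all 30 clauses true simultaneously.

The formula is UNSAT (unsatisfiable).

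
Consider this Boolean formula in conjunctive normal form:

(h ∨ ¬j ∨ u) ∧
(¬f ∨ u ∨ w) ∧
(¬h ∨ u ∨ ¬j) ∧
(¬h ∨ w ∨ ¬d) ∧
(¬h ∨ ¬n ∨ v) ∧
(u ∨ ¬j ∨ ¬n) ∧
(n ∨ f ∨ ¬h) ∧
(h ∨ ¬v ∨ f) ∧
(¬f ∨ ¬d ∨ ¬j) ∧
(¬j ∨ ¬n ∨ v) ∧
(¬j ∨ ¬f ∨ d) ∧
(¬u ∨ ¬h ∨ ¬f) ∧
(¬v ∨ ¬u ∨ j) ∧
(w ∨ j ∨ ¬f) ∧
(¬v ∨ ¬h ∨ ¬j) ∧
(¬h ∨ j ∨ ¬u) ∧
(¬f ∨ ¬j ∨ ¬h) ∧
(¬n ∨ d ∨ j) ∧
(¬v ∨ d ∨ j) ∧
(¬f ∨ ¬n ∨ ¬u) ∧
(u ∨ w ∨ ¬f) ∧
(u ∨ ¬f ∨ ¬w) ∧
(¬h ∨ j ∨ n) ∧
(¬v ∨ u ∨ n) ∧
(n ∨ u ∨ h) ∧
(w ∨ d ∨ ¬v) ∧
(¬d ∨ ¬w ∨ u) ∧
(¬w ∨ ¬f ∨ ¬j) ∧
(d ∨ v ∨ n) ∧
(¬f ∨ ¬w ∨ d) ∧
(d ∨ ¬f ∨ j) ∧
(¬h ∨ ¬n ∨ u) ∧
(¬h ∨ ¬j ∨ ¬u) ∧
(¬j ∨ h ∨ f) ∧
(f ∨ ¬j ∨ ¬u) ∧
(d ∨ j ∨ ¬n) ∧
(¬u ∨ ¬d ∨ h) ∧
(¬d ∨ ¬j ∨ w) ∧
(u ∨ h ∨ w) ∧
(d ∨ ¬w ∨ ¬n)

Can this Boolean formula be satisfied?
No

No, the formula is not satisfiable.

No assignment of truth values to the variables can make all 40 clauses true simultaneously.

The formula is UNSAT (unsatisfiable).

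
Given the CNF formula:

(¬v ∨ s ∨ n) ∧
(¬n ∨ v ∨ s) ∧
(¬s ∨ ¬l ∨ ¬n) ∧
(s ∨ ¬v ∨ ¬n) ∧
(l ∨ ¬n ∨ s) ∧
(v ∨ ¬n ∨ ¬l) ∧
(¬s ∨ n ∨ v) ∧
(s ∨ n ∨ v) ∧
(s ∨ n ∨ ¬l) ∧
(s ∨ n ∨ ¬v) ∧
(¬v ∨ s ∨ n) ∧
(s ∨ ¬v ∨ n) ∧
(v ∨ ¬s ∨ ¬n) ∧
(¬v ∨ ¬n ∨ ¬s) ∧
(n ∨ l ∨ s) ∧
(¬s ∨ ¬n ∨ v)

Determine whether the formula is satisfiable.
Yes

Yes, the formula is satisfiable.

One satisfying assignment is: n=False, l=False, v=True, s=True

Verification: With this assignment, all 16 clauses evaluate to true.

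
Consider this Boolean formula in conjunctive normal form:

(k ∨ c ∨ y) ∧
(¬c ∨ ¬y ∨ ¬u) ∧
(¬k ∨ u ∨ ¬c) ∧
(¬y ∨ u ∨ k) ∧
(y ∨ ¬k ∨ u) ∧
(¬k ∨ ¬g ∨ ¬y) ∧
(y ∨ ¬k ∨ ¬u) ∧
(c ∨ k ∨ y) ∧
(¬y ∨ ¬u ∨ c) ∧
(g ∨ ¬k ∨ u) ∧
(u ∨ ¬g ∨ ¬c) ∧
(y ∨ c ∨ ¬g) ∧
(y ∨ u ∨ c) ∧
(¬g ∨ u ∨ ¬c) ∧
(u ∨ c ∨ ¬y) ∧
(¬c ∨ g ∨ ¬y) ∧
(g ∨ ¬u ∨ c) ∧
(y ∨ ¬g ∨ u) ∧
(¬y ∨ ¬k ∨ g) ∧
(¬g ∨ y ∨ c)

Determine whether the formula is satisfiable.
Yes

Yes, the formula is satisfiable.

One satisfying assignment is: c=True, g=False, k=False, y=False, u=False

Verification: With this assignment, all 20 clauses evaluate to true.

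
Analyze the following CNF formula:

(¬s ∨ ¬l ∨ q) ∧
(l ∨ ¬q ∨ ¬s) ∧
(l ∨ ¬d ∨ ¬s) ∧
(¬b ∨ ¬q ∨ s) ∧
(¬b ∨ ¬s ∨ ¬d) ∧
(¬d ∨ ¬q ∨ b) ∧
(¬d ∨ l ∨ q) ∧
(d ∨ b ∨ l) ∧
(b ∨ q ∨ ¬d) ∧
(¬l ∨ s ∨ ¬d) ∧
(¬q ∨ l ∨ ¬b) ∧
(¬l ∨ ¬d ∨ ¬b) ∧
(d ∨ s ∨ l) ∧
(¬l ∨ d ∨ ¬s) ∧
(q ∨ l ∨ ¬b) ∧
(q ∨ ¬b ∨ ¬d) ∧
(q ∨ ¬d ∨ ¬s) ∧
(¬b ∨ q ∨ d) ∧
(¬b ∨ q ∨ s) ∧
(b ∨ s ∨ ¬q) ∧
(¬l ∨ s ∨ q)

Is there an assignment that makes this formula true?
No

No, the formula is not satisfiable.

No assignment of truth values to the variables can make all 21 clauses true simultaneously.

The formula is UNSAT (unsatisfiable).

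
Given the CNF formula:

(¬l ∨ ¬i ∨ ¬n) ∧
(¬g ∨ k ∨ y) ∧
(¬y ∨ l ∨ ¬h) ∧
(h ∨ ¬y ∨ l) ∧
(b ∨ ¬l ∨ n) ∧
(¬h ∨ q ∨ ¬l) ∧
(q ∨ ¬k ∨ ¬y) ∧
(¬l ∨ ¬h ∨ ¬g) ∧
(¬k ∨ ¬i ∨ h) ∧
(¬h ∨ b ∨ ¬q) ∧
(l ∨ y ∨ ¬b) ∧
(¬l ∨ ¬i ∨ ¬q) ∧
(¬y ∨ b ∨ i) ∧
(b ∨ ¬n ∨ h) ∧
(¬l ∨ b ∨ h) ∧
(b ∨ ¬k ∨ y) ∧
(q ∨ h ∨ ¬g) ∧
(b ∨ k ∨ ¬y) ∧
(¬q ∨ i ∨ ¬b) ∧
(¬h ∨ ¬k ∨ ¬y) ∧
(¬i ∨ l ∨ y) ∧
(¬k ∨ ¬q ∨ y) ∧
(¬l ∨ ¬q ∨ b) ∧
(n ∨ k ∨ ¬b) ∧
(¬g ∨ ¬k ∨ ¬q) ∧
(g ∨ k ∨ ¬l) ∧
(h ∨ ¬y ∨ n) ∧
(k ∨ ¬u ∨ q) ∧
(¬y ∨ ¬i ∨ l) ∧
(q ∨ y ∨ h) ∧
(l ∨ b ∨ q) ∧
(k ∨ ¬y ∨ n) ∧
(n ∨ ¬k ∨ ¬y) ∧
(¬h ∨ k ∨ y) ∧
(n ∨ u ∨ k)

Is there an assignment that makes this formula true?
Yes

Yes, the formula is satisfiable.

One satisfying assignment is: q=True, h=False, i=False, g=False, u=True, n=False, k=False, b=False, l=False, y=False

Verification: With this assignment, all 35 clauses evaluate to true.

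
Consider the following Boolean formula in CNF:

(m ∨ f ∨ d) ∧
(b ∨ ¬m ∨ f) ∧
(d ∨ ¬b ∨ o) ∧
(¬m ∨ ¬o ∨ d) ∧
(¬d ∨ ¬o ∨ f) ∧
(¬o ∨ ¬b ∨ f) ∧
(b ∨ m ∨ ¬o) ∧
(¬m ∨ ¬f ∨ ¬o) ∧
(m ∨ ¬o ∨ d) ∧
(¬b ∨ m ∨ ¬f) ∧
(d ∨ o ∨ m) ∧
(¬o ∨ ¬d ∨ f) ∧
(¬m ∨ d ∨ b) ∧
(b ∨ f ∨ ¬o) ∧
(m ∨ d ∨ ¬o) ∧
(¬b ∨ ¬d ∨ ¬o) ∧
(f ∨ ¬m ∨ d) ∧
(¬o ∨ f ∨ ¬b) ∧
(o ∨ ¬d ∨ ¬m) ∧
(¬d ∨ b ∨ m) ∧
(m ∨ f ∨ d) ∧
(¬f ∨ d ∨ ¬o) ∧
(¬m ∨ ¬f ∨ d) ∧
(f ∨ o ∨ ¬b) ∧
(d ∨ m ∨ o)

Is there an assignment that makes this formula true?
No

No, the formula is not satisfiable.

No assignment of truth values to the variables can make all 25 clauses true simultaneously.

The formula is UNSAT (unsatisfiable).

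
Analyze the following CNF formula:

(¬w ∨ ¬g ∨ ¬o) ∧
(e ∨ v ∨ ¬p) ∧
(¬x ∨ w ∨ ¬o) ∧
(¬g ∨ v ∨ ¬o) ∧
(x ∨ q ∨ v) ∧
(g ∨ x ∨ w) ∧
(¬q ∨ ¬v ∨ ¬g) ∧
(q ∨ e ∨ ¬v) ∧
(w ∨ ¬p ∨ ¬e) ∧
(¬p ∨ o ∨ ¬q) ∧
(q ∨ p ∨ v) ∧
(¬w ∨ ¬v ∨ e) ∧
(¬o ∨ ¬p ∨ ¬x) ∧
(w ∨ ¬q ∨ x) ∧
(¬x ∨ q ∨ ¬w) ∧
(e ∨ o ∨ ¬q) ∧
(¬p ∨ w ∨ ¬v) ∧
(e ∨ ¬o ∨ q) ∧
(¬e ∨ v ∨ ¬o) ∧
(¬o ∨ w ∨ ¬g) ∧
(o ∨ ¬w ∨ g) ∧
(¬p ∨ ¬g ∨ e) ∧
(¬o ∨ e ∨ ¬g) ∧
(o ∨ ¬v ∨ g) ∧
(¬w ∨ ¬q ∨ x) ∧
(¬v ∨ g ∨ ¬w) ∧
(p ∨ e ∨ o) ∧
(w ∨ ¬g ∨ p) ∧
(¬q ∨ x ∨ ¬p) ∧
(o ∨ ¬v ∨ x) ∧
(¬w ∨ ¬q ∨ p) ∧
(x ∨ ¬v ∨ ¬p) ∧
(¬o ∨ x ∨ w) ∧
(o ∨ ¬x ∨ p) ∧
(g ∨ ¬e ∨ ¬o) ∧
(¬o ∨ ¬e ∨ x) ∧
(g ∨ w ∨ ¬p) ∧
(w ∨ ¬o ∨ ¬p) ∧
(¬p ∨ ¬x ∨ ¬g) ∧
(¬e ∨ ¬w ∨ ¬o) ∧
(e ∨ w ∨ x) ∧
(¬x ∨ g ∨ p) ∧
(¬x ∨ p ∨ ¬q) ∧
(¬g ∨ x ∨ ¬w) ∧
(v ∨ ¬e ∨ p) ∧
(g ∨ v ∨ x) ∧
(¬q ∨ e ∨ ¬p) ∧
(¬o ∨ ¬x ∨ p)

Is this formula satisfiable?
No

No, the formula is not satisfiable.

No assignment of truth values to the variables can make all 48 clauses true simultaneously.

The formula is UNSAT (unsatisfiable).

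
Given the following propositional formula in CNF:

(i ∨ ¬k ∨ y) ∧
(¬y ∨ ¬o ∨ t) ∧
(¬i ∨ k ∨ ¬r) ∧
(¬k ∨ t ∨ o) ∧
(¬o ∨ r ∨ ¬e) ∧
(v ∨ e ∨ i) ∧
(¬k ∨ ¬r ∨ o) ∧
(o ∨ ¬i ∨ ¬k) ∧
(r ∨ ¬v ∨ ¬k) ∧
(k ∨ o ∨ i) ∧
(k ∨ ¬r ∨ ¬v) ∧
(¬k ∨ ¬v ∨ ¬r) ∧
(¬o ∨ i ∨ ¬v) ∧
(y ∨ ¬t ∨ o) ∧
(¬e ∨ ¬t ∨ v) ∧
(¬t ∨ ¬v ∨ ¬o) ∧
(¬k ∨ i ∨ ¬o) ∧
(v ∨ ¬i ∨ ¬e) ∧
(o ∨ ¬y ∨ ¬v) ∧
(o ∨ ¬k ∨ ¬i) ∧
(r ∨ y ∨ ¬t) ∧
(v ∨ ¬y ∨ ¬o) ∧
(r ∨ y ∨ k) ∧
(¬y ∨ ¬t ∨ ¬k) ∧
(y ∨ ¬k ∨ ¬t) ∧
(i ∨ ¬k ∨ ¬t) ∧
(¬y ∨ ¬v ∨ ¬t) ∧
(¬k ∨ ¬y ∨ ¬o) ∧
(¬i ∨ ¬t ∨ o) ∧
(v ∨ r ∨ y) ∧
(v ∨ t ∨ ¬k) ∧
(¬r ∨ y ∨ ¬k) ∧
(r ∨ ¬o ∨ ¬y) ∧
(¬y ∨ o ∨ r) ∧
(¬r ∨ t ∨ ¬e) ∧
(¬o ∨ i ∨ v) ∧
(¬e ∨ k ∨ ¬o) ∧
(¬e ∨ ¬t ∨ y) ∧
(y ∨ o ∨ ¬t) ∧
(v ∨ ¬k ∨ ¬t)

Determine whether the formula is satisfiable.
No

No, the formula is not satisfiable.

No assignment of truth values to the variables can make all 40 clauses true simultaneously.

The formula is UNSAT (unsatisfiable).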